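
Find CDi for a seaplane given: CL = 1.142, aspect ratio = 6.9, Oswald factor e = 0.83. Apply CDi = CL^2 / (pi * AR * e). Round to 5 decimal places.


Step 1: CL^2 = 1.142^2 = 1.304164
Step 2: pi * AR * e = 3.14159 * 6.9 * 0.83 = 17.991901
Step 3: CDi = 1.304164 / 17.991901 = 0.07249

0.07249


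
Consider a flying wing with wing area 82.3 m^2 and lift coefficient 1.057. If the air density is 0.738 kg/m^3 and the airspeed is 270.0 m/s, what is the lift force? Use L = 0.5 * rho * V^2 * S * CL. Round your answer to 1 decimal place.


Step 1: Calculate dynamic pressure q = 0.5 * 0.738 * 270.0^2 = 0.5 * 0.738 * 72900.0 = 26900.1 Pa
Step 2: Multiply by wing area and lift coefficient: L = 26900.1 * 82.3 * 1.057
Step 3: L = 2213878.23 * 1.057 = 2340069.3 N

2340069.3


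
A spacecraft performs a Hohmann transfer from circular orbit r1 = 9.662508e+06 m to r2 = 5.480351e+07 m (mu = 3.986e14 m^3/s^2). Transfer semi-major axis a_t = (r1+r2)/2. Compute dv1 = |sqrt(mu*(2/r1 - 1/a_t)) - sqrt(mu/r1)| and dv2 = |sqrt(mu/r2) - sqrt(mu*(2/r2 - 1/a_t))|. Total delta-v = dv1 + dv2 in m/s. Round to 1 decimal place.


Step 1: Transfer semi-major axis a_t = (9.662508e+06 + 5.480351e+07) / 2 = 3.223301e+07 m
Step 2: v1 (circular at r1) = sqrt(mu/r1) = 6422.79 m/s
Step 3: v_t1 = sqrt(mu*(2/r1 - 1/a_t)) = 8374.86 m/s
Step 4: dv1 = |8374.86 - 6422.79| = 1952.07 m/s
Step 5: v2 (circular at r2) = 2696.9 m/s, v_t2 = 1476.59 m/s
Step 6: dv2 = |2696.9 - 1476.59| = 1220.31 m/s
Step 7: Total delta-v = 1952.07 + 1220.31 = 3172.4 m/s

3172.4


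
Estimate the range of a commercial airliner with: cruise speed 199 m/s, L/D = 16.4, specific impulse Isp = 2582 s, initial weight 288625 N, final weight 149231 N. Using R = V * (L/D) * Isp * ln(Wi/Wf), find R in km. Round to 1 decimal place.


Step 1: Coefficient = V * (L/D) * Isp = 199 * 16.4 * 2582 = 8426615.2 m
Step 2: Wi/Wf = 288625 / 149231 = 1.934082
Step 3: ln(1.934082) = 0.659633
Step 4: R = 8426615.2 * 0.659633 = 5558472.0 m = 5558.5 km

5558.5


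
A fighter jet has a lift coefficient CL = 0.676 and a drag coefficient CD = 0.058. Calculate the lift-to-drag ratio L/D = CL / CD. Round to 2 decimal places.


Step 1: L/D = CL / CD = 0.676 / 0.058
Step 2: L/D = 11.66

11.66


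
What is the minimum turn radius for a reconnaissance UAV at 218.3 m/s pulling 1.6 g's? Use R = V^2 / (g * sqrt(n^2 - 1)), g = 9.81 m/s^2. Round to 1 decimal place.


Step 1: V^2 = 218.3^2 = 47654.89
Step 2: n^2 - 1 = 1.6^2 - 1 = 1.56
Step 3: sqrt(1.56) = 1.249
Step 4: R = 47654.89 / (9.81 * 1.249) = 3889.3 m

3889.3


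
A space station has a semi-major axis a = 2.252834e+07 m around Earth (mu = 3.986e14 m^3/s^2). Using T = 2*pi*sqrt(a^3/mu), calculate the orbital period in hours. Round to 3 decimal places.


Step 1: a^3 / mu = 1.143372e+22 / 3.986e14 = 2.868470e+07
Step 2: sqrt(2.868470e+07) = 5355.8097 s
Step 3: T = 2*pi * 5355.8097 = 33651.55 s
Step 4: T in hours = 33651.55 / 3600 = 9.348 hours

9.348


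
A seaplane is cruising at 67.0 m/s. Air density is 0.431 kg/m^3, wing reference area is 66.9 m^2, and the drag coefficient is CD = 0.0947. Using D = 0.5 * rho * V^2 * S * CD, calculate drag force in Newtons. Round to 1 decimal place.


Step 1: Dynamic pressure q = 0.5 * 0.431 * 67.0^2 = 967.3795 Pa
Step 2: Drag D = q * S * CD = 967.3795 * 66.9 * 0.0947
Step 3: D = 6128.8 N

6128.8


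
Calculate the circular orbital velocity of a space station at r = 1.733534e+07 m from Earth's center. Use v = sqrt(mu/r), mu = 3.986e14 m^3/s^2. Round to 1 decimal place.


Step 1: mu / r = 3.986e14 / 1.733534e+07 = 22993491.9073
Step 2: v = sqrt(22993491.9073) = 4795.2 m/s

4795.2


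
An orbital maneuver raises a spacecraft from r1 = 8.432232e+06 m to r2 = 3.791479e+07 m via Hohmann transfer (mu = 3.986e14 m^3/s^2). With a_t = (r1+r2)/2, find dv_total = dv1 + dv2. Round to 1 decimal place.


Step 1: Transfer semi-major axis a_t = (8.432232e+06 + 3.791479e+07) / 2 = 2.317351e+07 m
Step 2: v1 (circular at r1) = sqrt(mu/r1) = 6875.39 m/s
Step 3: v_t1 = sqrt(mu*(2/r1 - 1/a_t)) = 8794.39 m/s
Step 4: dv1 = |8794.39 - 6875.39| = 1919.0 m/s
Step 5: v2 (circular at r2) = 3242.38 m/s, v_t2 = 1955.87 m/s
Step 6: dv2 = |3242.38 - 1955.87| = 1286.51 m/s
Step 7: Total delta-v = 1919.0 + 1286.51 = 3205.5 m/s

3205.5


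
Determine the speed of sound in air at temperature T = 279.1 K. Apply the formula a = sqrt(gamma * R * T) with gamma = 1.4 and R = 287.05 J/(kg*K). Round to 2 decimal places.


Step 1: gamma * R * T = 1.4 * 287.05 * 279.1 = 112161.917
Step 2: a = sqrt(112161.917) = 334.91 m/s

334.91


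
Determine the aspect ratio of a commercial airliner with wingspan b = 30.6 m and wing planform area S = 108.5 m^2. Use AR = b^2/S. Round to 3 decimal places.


Step 1: b^2 = 30.6^2 = 936.36
Step 2: AR = 936.36 / 108.5 = 8.630

8.630


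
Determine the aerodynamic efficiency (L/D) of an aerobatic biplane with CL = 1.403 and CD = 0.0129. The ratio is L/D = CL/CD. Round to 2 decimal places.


Step 1: L/D = CL / CD = 1.403 / 0.0129
Step 2: L/D = 108.76

108.76


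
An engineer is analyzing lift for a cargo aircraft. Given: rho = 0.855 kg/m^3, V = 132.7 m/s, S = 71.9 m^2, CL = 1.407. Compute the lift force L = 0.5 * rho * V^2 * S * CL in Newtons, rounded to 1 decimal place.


Step 1: Calculate dynamic pressure q = 0.5 * 0.855 * 132.7^2 = 0.5 * 0.855 * 17609.29 = 7527.9715 Pa
Step 2: Multiply by wing area and lift coefficient: L = 7527.9715 * 71.9 * 1.407
Step 3: L = 541261.1491 * 1.407 = 761554.4 N

761554.4


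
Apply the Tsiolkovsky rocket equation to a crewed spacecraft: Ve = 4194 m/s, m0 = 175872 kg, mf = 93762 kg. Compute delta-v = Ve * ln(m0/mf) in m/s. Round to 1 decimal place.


Step 1: Mass ratio m0/mf = 175872 / 93762 = 1.875728
Step 2: ln(1.875728) = 0.628997
Step 3: delta-v = 4194 * 0.628997 = 2638.0 m/s

2638.0


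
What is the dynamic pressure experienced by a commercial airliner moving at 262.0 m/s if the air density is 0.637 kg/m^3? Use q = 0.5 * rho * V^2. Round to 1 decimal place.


Step 1: V^2 = 262.0^2 = 68644.0
Step 2: q = 0.5 * 0.637 * 68644.0
Step 3: q = 21863.1 Pa

21863.1


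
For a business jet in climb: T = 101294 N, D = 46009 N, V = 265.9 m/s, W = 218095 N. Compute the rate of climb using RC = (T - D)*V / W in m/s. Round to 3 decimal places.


Step 1: Excess thrust = T - D = 101294 - 46009 = 55285 N
Step 2: Excess power = 55285 * 265.9 = 14700281.5 W
Step 3: RC = 14700281.5 / 218095 = 67.403 m/s

67.403


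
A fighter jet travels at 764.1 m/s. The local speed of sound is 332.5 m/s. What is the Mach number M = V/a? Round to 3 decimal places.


Step 1: M = V / a = 764.1 / 332.5
Step 2: M = 2.298

2.298


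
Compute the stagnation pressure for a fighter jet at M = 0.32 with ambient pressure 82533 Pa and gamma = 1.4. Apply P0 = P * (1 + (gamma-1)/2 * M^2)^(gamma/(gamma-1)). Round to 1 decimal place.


Step 1: (gamma-1)/2 * M^2 = 0.2 * 0.1024 = 0.02048
Step 2: 1 + 0.02048 = 1.02048
Step 3: Exponent gamma/(gamma-1) = 3.5
Step 4: P0 = 82533 * 1.02048^3.5 = 88602.0 Pa

88602.0


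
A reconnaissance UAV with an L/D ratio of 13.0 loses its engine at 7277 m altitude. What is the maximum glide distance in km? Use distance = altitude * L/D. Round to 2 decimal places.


Step 1: Glide distance = altitude * L/D = 7277 * 13.0 = 94601.0 m
Step 2: Convert to km: 94601.0 / 1000 = 94.60 km

94.60


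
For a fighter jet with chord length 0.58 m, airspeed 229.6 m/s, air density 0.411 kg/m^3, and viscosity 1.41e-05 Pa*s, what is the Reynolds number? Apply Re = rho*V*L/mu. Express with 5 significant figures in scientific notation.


Step 1: Numerator = rho * V * L = 0.411 * 229.6 * 0.58 = 54.732048
Step 2: Re = 54.732048 / 1.41e-05
Step 3: Re = 3.8817e+06

3.8817e+06


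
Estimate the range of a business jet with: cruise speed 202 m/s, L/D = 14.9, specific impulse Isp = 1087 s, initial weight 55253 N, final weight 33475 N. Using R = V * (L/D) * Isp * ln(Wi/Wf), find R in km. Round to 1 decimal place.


Step 1: Coefficient = V * (L/D) * Isp = 202 * 14.9 * 1087 = 3271652.6 m
Step 2: Wi/Wf = 55253 / 33475 = 1.650575
Step 3: ln(1.650575) = 0.501124
Step 4: R = 3271652.6 * 0.501124 = 1639502.8 m = 1639.5 km

1639.5


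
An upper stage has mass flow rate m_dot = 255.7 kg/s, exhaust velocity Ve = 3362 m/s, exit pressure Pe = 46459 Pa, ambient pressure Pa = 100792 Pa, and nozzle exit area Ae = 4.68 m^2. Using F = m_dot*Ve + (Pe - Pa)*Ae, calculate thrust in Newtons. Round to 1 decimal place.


Step 1: Momentum thrust = m_dot * Ve = 255.7 * 3362 = 859663.4 N
Step 2: Pressure thrust = (Pe - Pa) * Ae = (46459 - 100792) * 4.68 = -254278.44 N
Step 3: Total thrust F = 859663.4 + -254278.44 = 605385.0 N

605385.0


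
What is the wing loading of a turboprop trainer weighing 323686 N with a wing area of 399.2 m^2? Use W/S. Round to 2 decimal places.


Step 1: Wing loading = W / S = 323686 / 399.2
Step 2: Wing loading = 810.84 N/m^2

810.84


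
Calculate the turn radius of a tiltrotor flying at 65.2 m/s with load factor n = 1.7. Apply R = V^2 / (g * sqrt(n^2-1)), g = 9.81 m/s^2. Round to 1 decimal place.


Step 1: V^2 = 65.2^2 = 4251.04
Step 2: n^2 - 1 = 1.7^2 - 1 = 1.89
Step 3: sqrt(1.89) = 1.374773
Step 4: R = 4251.04 / (9.81 * 1.374773) = 315.2 m

315.2


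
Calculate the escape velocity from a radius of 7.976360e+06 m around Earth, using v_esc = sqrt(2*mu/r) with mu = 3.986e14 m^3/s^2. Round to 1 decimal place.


Step 1: 2*mu/r = 2 * 3.986e14 / 7.976360e+06 = 99945338.4752
Step 2: v_esc = sqrt(99945338.4752) = 9997.3 m/s

9997.3


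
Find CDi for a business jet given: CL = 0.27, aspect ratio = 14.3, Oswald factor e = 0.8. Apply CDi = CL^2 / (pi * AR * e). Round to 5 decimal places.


Step 1: CL^2 = 0.27^2 = 0.0729
Step 2: pi * AR * e = 3.14159 * 14.3 * 0.8 = 35.93982
Step 3: CDi = 0.0729 / 35.93982 = 0.00203

0.00203


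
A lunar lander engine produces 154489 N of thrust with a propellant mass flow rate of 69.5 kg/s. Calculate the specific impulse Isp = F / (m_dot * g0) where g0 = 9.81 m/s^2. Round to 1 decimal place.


Step 1: m_dot * g0 = 69.5 * 9.81 = 681.8
Step 2: Isp = 154489 / 681.8 = 226.6 s

226.6


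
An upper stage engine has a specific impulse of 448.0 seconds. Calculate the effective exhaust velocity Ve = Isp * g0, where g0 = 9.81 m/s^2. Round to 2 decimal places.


Step 1: Ve = Isp * g0 = 448.0 * 9.81
Step 2: Ve = 4394.88 m/s

4394.88


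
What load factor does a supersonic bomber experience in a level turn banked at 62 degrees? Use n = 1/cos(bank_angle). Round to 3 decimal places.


Step 1: Convert 62 degrees to radians = 1.082104
Step 2: cos(62 deg) = 0.469472
Step 3: n = 1 / 0.469472 = 2.130

2.130


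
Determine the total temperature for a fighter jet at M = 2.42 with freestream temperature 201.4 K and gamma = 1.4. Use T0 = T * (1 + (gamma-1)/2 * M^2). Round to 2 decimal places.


Step 1: (gamma-1)/2 = 0.2
Step 2: M^2 = 5.8564
Step 3: 1 + 0.2 * 5.8564 = 2.17128
Step 4: T0 = 201.4 * 2.17128 = 437.30 K

437.30


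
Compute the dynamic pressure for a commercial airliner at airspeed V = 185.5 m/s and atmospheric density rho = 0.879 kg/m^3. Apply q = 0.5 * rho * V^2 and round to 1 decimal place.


Step 1: V^2 = 185.5^2 = 34410.25
Step 2: q = 0.5 * 0.879 * 34410.25
Step 3: q = 15123.3 Pa

15123.3


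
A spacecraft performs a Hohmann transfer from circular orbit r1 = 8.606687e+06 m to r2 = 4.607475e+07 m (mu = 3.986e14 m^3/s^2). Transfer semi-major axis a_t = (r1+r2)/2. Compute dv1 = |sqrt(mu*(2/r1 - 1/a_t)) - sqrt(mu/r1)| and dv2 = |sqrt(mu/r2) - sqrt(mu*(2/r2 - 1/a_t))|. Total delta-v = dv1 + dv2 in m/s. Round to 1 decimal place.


Step 1: Transfer semi-major axis a_t = (8.606687e+06 + 4.607475e+07) / 2 = 2.734072e+07 m
Step 2: v1 (circular at r1) = sqrt(mu/r1) = 6805.35 m/s
Step 3: v_t1 = sqrt(mu*(2/r1 - 1/a_t)) = 8834.4 m/s
Step 4: dv1 = |8834.4 - 6805.35| = 2029.05 m/s
Step 5: v2 (circular at r2) = 2941.29 m/s, v_t2 = 1650.25 m/s
Step 6: dv2 = |2941.29 - 1650.25| = 1291.03 m/s
Step 7: Total delta-v = 2029.05 + 1291.03 = 3320.1 m/s

3320.1


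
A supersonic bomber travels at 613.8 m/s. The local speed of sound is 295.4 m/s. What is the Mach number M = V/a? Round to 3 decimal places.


Step 1: M = V / a = 613.8 / 295.4
Step 2: M = 2.078

2.078


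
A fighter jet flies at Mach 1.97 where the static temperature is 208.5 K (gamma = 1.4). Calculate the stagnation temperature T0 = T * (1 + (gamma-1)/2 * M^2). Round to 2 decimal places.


Step 1: (gamma-1)/2 = 0.2
Step 2: M^2 = 3.8809
Step 3: 1 + 0.2 * 3.8809 = 1.77618
Step 4: T0 = 208.5 * 1.77618 = 370.33 K

370.33


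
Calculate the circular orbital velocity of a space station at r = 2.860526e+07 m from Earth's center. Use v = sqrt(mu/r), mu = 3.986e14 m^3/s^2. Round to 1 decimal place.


Step 1: mu / r = 3.986e14 / 2.860526e+07 = 13934500.1584
Step 2: v = sqrt(13934500.1584) = 3732.9 m/s

3732.9


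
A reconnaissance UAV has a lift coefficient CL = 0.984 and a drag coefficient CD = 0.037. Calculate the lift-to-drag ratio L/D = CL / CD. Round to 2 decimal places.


Step 1: L/D = CL / CD = 0.984 / 0.037
Step 2: L/D = 26.59

26.59


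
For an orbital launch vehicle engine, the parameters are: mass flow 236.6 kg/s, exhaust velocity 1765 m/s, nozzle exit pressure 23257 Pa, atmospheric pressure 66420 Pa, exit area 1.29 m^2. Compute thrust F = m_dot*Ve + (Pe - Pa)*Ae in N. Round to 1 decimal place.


Step 1: Momentum thrust = m_dot * Ve = 236.6 * 1765 = 417599.0 N
Step 2: Pressure thrust = (Pe - Pa) * Ae = (23257 - 66420) * 1.29 = -55680.27 N
Step 3: Total thrust F = 417599.0 + -55680.27 = 361918.7 N

361918.7


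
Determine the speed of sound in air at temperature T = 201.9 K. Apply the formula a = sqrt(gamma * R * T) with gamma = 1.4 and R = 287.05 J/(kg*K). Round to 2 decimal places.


Step 1: gamma * R * T = 1.4 * 287.05 * 201.9 = 81137.553
Step 2: a = sqrt(81137.553) = 284.85 m/s

284.85


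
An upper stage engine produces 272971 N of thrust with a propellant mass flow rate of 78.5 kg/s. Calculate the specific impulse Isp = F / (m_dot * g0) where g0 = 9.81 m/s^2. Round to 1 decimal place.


Step 1: m_dot * g0 = 78.5 * 9.81 = 770.09
Step 2: Isp = 272971 / 770.09 = 354.5 s

354.5


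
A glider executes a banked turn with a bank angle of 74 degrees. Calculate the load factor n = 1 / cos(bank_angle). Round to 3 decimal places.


Step 1: Convert 74 degrees to radians = 1.291544
Step 2: cos(74 deg) = 0.275637
Step 3: n = 1 / 0.275637 = 3.628

3.628


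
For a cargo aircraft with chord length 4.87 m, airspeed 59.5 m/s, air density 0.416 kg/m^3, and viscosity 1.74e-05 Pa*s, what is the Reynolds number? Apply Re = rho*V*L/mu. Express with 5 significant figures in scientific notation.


Step 1: Numerator = rho * V * L = 0.416 * 59.5 * 4.87 = 120.54224
Step 2: Re = 120.54224 / 1.74e-05
Step 3: Re = 6.9277e+06

6.9277e+06


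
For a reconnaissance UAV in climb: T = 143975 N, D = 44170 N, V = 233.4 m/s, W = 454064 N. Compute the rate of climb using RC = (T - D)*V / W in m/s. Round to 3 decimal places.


Step 1: Excess thrust = T - D = 143975 - 44170 = 99805 N
Step 2: Excess power = 99805 * 233.4 = 23294487.0 W
Step 3: RC = 23294487.0 / 454064 = 51.302 m/s

51.302


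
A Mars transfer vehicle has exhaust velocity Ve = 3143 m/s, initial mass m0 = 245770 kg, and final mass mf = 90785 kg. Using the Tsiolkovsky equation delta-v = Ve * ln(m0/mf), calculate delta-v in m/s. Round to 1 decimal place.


Step 1: Mass ratio m0/mf = 245770 / 90785 = 2.707165
Step 2: ln(2.707165) = 0.995902
Step 3: delta-v = 3143 * 0.995902 = 3130.1 m/s

3130.1


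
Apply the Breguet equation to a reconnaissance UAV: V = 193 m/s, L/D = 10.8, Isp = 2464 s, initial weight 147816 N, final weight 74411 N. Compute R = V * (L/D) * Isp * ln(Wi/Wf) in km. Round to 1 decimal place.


Step 1: Coefficient = V * (L/D) * Isp = 193 * 10.8 * 2464 = 5135961.6 m
Step 2: Wi/Wf = 147816 / 74411 = 1.98648
Step 3: ln(1.98648) = 0.686364
Step 4: R = 5135961.6 * 0.686364 = 3525141.6 m = 3525.1 km

3525.1


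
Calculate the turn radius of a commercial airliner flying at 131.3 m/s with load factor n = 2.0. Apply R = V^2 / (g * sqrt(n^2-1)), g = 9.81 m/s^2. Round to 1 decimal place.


Step 1: V^2 = 131.3^2 = 17239.69
Step 2: n^2 - 1 = 2.0^2 - 1 = 3.0
Step 3: sqrt(3.0) = 1.732051
Step 4: R = 17239.69 / (9.81 * 1.732051) = 1014.6 m

1014.6


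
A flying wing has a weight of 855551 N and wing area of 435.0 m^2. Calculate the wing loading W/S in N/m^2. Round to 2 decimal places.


Step 1: Wing loading = W / S = 855551 / 435.0
Step 2: Wing loading = 1966.78 N/m^2

1966.78


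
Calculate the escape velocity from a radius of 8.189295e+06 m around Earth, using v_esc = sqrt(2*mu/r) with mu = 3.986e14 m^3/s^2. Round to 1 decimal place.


Step 1: 2*mu/r = 2 * 3.986e14 / 8.189295e+06 = 97346596.9903
Step 2: v_esc = sqrt(97346596.9903) = 9866.4 m/s

9866.4


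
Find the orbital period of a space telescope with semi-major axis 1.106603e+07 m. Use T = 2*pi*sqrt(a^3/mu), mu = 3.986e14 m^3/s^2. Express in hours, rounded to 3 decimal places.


Step 1: a^3 / mu = 1.355113e+21 / 3.986e14 = 3.399682e+06
Step 2: sqrt(3.399682e+06) = 1843.8225 s
Step 3: T = 2*pi * 1843.8225 = 11585.08 s
Step 4: T in hours = 11585.08 / 3600 = 3.218 hours

3.218


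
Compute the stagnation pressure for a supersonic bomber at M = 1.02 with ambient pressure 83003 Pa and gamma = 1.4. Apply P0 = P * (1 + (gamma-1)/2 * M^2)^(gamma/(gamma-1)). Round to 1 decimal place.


Step 1: (gamma-1)/2 * M^2 = 0.2 * 1.0404 = 0.20808
Step 2: 1 + 0.20808 = 1.20808
Step 3: Exponent gamma/(gamma-1) = 3.5
Step 4: P0 = 83003 * 1.20808^3.5 = 160852.8 Pa

160852.8


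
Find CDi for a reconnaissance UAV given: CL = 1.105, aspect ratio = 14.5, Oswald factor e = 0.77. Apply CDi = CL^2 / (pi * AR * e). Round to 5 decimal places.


Step 1: CL^2 = 1.105^2 = 1.221025
Step 2: pi * AR * e = 3.14159 * 14.5 * 0.77 = 35.075882
Step 3: CDi = 1.221025 / 35.075882 = 0.03481

0.03481


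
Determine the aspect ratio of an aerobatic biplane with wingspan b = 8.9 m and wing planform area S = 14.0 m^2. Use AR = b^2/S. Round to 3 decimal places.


Step 1: b^2 = 8.9^2 = 79.21
Step 2: AR = 79.21 / 14.0 = 5.658

5.658


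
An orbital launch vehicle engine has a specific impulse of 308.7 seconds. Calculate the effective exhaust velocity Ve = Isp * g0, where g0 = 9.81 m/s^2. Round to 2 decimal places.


Step 1: Ve = Isp * g0 = 308.7 * 9.81
Step 2: Ve = 3028.35 m/s

3028.35


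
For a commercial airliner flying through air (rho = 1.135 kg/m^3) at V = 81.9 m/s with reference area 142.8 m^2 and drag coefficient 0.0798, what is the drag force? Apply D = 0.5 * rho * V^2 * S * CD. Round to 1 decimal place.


Step 1: Dynamic pressure q = 0.5 * 1.135 * 81.9^2 = 3806.5687 Pa
Step 2: Drag D = q * S * CD = 3806.5687 * 142.8 * 0.0798
Step 3: D = 43377.5 N

43377.5


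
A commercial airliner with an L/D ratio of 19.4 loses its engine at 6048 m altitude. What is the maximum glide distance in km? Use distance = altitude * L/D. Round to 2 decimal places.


Step 1: Glide distance = altitude * L/D = 6048 * 19.4 = 117331.2 m
Step 2: Convert to km: 117331.2 / 1000 = 117.33 km

117.33


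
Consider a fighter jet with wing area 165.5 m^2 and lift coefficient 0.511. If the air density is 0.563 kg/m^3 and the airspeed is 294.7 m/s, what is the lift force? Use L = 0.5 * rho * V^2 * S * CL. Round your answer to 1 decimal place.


Step 1: Calculate dynamic pressure q = 0.5 * 0.563 * 294.7^2 = 0.5 * 0.563 * 86848.09 = 24447.7373 Pa
Step 2: Multiply by wing area and lift coefficient: L = 24447.7373 * 165.5 * 0.511
Step 3: L = 4046100.5289 * 0.511 = 2067557.4 N

2067557.4


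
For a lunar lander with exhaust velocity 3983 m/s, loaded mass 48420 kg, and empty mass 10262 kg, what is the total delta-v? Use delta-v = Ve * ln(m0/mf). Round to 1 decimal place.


Step 1: Mass ratio m0/mf = 48420 / 10262 = 4.718378
Step 2: ln(4.718378) = 1.551465
Step 3: delta-v = 3983 * 1.551465 = 6179.5 m/s

6179.5


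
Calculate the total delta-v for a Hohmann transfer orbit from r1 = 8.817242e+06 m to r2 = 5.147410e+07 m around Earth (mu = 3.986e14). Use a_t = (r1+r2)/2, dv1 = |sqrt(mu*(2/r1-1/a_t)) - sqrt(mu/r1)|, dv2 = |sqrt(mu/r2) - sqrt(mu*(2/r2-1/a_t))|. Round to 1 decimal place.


Step 1: Transfer semi-major axis a_t = (8.817242e+06 + 5.147410e+07) / 2 = 3.014567e+07 m
Step 2: v1 (circular at r1) = sqrt(mu/r1) = 6723.61 m/s
Step 3: v_t1 = sqrt(mu*(2/r1 - 1/a_t)) = 8785.86 m/s
Step 4: dv1 = |8785.86 - 6723.61| = 2062.25 m/s
Step 5: v2 (circular at r2) = 2782.75 m/s, v_t2 = 1504.97 m/s
Step 6: dv2 = |2782.75 - 1504.97| = 1277.78 m/s
Step 7: Total delta-v = 2062.25 + 1277.78 = 3340.0 m/s

3340.0


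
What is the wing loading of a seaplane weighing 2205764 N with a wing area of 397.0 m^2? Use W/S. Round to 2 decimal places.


Step 1: Wing loading = W / S = 2205764 / 397.0
Step 2: Wing loading = 5556.08 N/m^2

5556.08


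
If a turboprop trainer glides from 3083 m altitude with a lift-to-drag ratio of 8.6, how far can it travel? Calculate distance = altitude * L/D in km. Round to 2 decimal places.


Step 1: Glide distance = altitude * L/D = 3083 * 8.6 = 26513.8 m
Step 2: Convert to km: 26513.8 / 1000 = 26.51 km

26.51


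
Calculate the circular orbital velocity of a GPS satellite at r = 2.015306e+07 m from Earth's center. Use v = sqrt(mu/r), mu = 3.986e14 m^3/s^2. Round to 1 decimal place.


Step 1: mu / r = 3.986e14 / 2.015306e+07 = 19778634.1131
Step 2: v = sqrt(19778634.1131) = 4447.3 m/s

4447.3


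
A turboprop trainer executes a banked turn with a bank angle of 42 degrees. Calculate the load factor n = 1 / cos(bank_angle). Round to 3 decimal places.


Step 1: Convert 42 degrees to radians = 0.733038
Step 2: cos(42 deg) = 0.743145
Step 3: n = 1 / 0.743145 = 1.346

1.346


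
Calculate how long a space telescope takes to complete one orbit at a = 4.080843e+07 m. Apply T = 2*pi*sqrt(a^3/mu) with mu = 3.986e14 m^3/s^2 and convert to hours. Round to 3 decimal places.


Step 1: a^3 / mu = 6.795942e+22 / 3.986e14 = 1.704953e+08
Step 2: sqrt(1.704953e+08) = 13057.3842 s
Step 3: T = 2*pi * 13057.3842 = 82041.96 s
Step 4: T in hours = 82041.96 / 3600 = 22.789 hours

22.789


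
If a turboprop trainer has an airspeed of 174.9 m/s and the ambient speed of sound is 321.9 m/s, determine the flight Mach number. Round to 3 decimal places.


Step 1: M = V / a = 174.9 / 321.9
Step 2: M = 0.543

0.543


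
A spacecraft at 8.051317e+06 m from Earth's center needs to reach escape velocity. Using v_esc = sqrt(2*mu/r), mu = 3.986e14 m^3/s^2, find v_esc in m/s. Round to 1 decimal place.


Step 1: 2*mu/r = 2 * 3.986e14 / 8.051317e+06 = 99014856.824
Step 2: v_esc = sqrt(99014856.824) = 9950.6 m/s

9950.6


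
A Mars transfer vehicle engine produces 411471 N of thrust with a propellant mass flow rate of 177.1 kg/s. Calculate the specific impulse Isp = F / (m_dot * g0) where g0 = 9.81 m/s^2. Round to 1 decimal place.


Step 1: m_dot * g0 = 177.1 * 9.81 = 1737.35
Step 2: Isp = 411471 / 1737.35 = 236.8 s

236.8


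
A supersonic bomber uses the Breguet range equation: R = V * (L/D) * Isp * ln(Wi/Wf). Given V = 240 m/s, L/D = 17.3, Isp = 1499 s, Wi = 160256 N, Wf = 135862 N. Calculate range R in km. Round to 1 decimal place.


Step 1: Coefficient = V * (L/D) * Isp = 240 * 17.3 * 1499 = 6223848.0 m
Step 2: Wi/Wf = 160256 / 135862 = 1.17955
Step 3: ln(1.17955) = 0.165133
Step 4: R = 6223848.0 * 0.165133 = 1027761.9 m = 1027.8 km

1027.8


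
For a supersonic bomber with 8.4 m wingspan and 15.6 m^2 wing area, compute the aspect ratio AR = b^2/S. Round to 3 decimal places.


Step 1: b^2 = 8.4^2 = 70.56
Step 2: AR = 70.56 / 15.6 = 4.523

4.523


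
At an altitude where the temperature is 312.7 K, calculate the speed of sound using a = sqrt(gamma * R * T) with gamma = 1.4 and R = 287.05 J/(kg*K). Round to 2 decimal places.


Step 1: gamma * R * T = 1.4 * 287.05 * 312.7 = 125664.749
Step 2: a = sqrt(125664.749) = 354.49 m/s

354.49


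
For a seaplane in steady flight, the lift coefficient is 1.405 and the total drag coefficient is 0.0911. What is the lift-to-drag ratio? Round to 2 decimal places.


Step 1: L/D = CL / CD = 1.405 / 0.0911
Step 2: L/D = 15.42

15.42


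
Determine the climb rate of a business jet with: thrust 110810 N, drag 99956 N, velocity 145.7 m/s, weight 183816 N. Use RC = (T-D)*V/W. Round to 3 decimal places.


Step 1: Excess thrust = T - D = 110810 - 99956 = 10854 N
Step 2: Excess power = 10854 * 145.7 = 1581427.8 W
Step 3: RC = 1581427.8 / 183816 = 8.603 m/s

8.603


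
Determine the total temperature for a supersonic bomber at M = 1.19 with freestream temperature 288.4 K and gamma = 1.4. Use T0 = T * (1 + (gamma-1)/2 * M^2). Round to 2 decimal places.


Step 1: (gamma-1)/2 = 0.2
Step 2: M^2 = 1.4161
Step 3: 1 + 0.2 * 1.4161 = 1.28322
Step 4: T0 = 288.4 * 1.28322 = 370.08 K

370.08


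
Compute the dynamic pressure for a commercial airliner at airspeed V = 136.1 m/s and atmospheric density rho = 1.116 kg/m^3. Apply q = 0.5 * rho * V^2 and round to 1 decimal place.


Step 1: V^2 = 136.1^2 = 18523.21
Step 2: q = 0.5 * 1.116 * 18523.21
Step 3: q = 10336.0 Pa

10336.0


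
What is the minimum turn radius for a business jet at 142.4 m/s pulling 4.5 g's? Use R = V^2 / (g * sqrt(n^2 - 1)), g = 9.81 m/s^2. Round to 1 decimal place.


Step 1: V^2 = 142.4^2 = 20277.76
Step 2: n^2 - 1 = 4.5^2 - 1 = 19.25
Step 3: sqrt(19.25) = 4.387482
Step 4: R = 20277.76 / (9.81 * 4.387482) = 471.1 m

471.1


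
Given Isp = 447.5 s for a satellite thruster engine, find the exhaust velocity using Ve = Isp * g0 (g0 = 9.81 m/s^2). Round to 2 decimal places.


Step 1: Ve = Isp * g0 = 447.5 * 9.81
Step 2: Ve = 4389.98 m/s

4389.98


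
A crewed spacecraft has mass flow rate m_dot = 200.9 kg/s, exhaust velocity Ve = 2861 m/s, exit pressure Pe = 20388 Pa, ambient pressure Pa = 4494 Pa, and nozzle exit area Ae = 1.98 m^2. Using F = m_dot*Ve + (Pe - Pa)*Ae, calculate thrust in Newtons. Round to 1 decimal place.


Step 1: Momentum thrust = m_dot * Ve = 200.9 * 2861 = 574774.9 N
Step 2: Pressure thrust = (Pe - Pa) * Ae = (20388 - 4494) * 1.98 = 31470.12 N
Step 3: Total thrust F = 574774.9 + 31470.12 = 606245.0 N

606245.0


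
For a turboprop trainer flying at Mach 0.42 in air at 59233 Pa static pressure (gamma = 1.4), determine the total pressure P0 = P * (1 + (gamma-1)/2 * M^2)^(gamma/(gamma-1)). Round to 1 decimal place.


Step 1: (gamma-1)/2 * M^2 = 0.2 * 0.1764 = 0.03528
Step 2: 1 + 0.03528 = 1.03528
Step 3: Exponent gamma/(gamma-1) = 3.5
Step 4: P0 = 59233 * 1.03528^3.5 = 66875.4 Pa

66875.4


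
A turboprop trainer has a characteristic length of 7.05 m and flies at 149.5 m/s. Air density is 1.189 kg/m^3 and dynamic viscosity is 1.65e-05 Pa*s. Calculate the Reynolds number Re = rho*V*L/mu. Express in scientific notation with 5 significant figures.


Step 1: Numerator = rho * V * L = 1.189 * 149.5 * 7.05 = 1253.176275
Step 2: Re = 1253.176275 / 1.65e-05
Step 3: Re = 7.5950e+07

7.5950e+07


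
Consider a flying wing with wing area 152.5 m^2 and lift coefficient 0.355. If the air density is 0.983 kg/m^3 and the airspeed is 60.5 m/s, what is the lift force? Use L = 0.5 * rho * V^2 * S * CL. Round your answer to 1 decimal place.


Step 1: Calculate dynamic pressure q = 0.5 * 0.983 * 60.5^2 = 0.5 * 0.983 * 3660.25 = 1799.0129 Pa
Step 2: Multiply by wing area and lift coefficient: L = 1799.0129 * 152.5 * 0.355
Step 3: L = 274349.4634 * 0.355 = 97394.1 N

97394.1


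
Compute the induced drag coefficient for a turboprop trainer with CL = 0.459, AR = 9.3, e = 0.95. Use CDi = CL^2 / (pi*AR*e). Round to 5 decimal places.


Step 1: CL^2 = 0.459^2 = 0.210681
Step 2: pi * AR * e = 3.14159 * 9.3 * 0.95 = 27.755971
Step 3: CDi = 0.210681 / 27.755971 = 0.00759

0.00759


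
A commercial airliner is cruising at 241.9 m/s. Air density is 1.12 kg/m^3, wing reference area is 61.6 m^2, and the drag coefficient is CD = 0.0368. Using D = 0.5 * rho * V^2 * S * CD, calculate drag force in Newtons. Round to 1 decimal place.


Step 1: Dynamic pressure q = 0.5 * 1.12 * 241.9^2 = 32768.7416 Pa
Step 2: Drag D = q * S * CD = 32768.7416 * 61.6 * 0.0368
Step 3: D = 74282.8 N

74282.8


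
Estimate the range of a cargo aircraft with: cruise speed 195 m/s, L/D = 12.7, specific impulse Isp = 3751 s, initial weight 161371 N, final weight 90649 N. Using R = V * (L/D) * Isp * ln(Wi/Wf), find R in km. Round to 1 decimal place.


Step 1: Coefficient = V * (L/D) * Isp = 195 * 12.7 * 3751 = 9289351.5 m
Step 2: Wi/Wf = 161371 / 90649 = 1.780174
Step 3: ln(1.780174) = 0.576711
Step 4: R = 9289351.5 * 0.576711 = 5357272.6 m = 5357.3 km

5357.3


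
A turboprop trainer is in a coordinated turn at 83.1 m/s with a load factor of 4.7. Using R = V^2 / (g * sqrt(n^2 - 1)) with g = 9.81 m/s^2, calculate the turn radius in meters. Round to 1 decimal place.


Step 1: V^2 = 83.1^2 = 6905.61
Step 2: n^2 - 1 = 4.7^2 - 1 = 21.09
Step 3: sqrt(21.09) = 4.592385
Step 4: R = 6905.61 / (9.81 * 4.592385) = 153.3 m

153.3


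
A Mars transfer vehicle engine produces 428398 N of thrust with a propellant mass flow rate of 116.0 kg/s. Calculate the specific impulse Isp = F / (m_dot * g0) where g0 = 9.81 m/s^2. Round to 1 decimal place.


Step 1: m_dot * g0 = 116.0 * 9.81 = 1137.96
Step 2: Isp = 428398 / 1137.96 = 376.5 s

376.5


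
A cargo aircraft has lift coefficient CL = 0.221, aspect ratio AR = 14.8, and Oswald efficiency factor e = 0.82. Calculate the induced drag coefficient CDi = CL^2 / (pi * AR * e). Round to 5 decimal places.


Step 1: CL^2 = 0.221^2 = 0.048841
Step 2: pi * AR * e = 3.14159 * 14.8 * 0.82 = 38.126368
Step 3: CDi = 0.048841 / 38.126368 = 0.00128

0.00128


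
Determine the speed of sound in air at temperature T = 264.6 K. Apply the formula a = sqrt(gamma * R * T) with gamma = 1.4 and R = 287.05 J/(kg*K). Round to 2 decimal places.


Step 1: gamma * R * T = 1.4 * 287.05 * 264.6 = 106334.802
Step 2: a = sqrt(106334.802) = 326.09 m/s

326.09


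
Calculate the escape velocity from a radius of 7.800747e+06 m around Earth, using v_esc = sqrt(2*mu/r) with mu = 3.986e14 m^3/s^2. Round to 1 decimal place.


Step 1: 2*mu/r = 2 * 3.986e14 / 7.800747e+06 = 102195341.0359
Step 2: v_esc = sqrt(102195341.0359) = 10109.2 m/s

10109.2


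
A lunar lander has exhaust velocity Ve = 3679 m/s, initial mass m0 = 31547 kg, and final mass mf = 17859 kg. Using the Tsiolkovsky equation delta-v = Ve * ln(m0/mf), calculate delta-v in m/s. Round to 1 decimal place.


Step 1: Mass ratio m0/mf = 31547 / 17859 = 1.766448
Step 2: ln(1.766448) = 0.568971
Step 3: delta-v = 3679 * 0.568971 = 2093.2 m/s

2093.2


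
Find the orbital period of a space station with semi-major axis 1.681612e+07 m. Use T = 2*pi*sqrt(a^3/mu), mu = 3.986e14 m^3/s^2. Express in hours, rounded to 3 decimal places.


Step 1: a^3 / mu = 4.755294e+21 / 3.986e14 = 1.192999e+07
Step 2: sqrt(1.192999e+07) = 3453.9818 s
Step 3: T = 2*pi * 3453.9818 = 21702.01 s
Step 4: T in hours = 21702.01 / 3600 = 6.028 hours

6.028


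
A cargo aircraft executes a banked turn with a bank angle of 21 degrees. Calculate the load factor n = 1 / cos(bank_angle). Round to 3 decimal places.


Step 1: Convert 21 degrees to radians = 0.366519
Step 2: cos(21 deg) = 0.93358
Step 3: n = 1 / 0.93358 = 1.071

1.071


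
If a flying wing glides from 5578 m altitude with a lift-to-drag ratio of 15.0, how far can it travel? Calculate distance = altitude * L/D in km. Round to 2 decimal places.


Step 1: Glide distance = altitude * L/D = 5578 * 15.0 = 83670.0 m
Step 2: Convert to km: 83670.0 / 1000 = 83.67 km

83.67


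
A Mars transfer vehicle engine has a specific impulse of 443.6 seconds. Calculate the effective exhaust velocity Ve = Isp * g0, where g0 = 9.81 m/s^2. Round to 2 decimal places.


Step 1: Ve = Isp * g0 = 443.6 * 9.81
Step 2: Ve = 4351.72 m/s

4351.72


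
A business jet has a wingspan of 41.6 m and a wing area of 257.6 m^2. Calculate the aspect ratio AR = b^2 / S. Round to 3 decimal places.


Step 1: b^2 = 41.6^2 = 1730.56
Step 2: AR = 1730.56 / 257.6 = 6.718

6.718


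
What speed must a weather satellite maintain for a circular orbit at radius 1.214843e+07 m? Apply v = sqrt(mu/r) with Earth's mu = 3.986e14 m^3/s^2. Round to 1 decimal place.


Step 1: mu / r = 3.986e14 / 1.214843e+07 = 32810824.1147
Step 2: v = sqrt(32810824.1147) = 5728.1 m/s

5728.1


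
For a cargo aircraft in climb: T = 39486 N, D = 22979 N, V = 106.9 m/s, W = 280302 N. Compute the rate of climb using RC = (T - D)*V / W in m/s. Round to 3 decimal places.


Step 1: Excess thrust = T - D = 39486 - 22979 = 16507 N
Step 2: Excess power = 16507 * 106.9 = 1764598.3 W
Step 3: RC = 1764598.3 / 280302 = 6.295 m/s

6.295


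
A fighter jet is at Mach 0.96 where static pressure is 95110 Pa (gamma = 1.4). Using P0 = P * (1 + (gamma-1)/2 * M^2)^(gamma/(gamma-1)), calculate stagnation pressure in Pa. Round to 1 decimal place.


Step 1: (gamma-1)/2 * M^2 = 0.2 * 0.9216 = 0.18432
Step 2: 1 + 0.18432 = 1.18432
Step 3: Exponent gamma/(gamma-1) = 3.5
Step 4: P0 = 95110 * 1.18432^3.5 = 171936.4 Pa

171936.4


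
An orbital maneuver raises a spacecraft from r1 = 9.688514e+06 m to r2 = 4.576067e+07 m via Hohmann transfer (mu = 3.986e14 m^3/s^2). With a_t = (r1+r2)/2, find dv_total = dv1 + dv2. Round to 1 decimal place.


Step 1: Transfer semi-major axis a_t = (9.688514e+06 + 4.576067e+07) / 2 = 2.772459e+07 m
Step 2: v1 (circular at r1) = sqrt(mu/r1) = 6414.16 m/s
Step 3: v_t1 = sqrt(mu*(2/r1 - 1/a_t)) = 8240.5 m/s
Step 4: dv1 = |8240.5 - 6414.16| = 1826.34 m/s
Step 5: v2 (circular at r2) = 2951.36 m/s, v_t2 = 1744.69 m/s
Step 6: dv2 = |2951.36 - 1744.69| = 1206.67 m/s
Step 7: Total delta-v = 1826.34 + 1206.67 = 3033.0 m/s

3033.0


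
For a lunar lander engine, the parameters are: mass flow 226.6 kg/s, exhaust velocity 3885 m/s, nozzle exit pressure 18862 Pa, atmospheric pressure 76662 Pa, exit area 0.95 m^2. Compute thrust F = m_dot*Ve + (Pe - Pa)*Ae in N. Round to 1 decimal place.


Step 1: Momentum thrust = m_dot * Ve = 226.6 * 3885 = 880341.0 N
Step 2: Pressure thrust = (Pe - Pa) * Ae = (18862 - 76662) * 0.95 = -54910.00 N
Step 3: Total thrust F = 880341.0 + -54910.00 = 825431.0 N

825431.0


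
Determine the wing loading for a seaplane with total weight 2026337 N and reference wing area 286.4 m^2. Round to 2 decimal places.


Step 1: Wing loading = W / S = 2026337 / 286.4
Step 2: Wing loading = 7075.20 N/m^2

7075.20


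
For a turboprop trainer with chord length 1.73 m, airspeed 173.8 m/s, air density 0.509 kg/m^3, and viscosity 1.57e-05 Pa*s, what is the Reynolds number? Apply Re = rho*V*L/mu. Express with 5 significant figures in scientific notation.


Step 1: Numerator = rho * V * L = 0.509 * 173.8 * 1.73 = 153.043066
Step 2: Re = 153.043066 / 1.57e-05
Step 3: Re = 9.7480e+06

9.7480e+06


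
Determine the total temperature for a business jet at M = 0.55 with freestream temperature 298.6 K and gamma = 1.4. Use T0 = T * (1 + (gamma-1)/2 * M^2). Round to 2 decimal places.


Step 1: (gamma-1)/2 = 0.2
Step 2: M^2 = 0.3025
Step 3: 1 + 0.2 * 0.3025 = 1.0605
Step 4: T0 = 298.6 * 1.0605 = 316.67 K

316.67


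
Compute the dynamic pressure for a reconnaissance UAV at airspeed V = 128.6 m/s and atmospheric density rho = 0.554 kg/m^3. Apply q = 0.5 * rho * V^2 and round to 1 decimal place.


Step 1: V^2 = 128.6^2 = 16537.96
Step 2: q = 0.5 * 0.554 * 16537.96
Step 3: q = 4581.0 Pa

4581.0


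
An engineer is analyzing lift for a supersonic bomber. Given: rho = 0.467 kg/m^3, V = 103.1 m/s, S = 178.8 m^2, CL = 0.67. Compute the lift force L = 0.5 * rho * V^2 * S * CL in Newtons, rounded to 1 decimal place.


Step 1: Calculate dynamic pressure q = 0.5 * 0.467 * 103.1^2 = 0.5 * 0.467 * 10629.61 = 2482.0139 Pa
Step 2: Multiply by wing area and lift coefficient: L = 2482.0139 * 178.8 * 0.67
Step 3: L = 443784.0916 * 0.67 = 297335.3 N

297335.3


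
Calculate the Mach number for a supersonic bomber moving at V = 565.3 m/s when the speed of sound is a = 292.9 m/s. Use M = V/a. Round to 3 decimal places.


Step 1: M = V / a = 565.3 / 292.9
Step 2: M = 1.930

1.930


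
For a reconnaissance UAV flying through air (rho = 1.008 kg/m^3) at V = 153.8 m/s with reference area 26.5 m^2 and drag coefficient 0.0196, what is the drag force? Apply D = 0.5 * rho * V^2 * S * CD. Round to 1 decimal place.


Step 1: Dynamic pressure q = 0.5 * 1.008 * 153.8^2 = 11921.8378 Pa
Step 2: Drag D = q * S * CD = 11921.8378 * 26.5 * 0.0196
Step 3: D = 6192.2 N

6192.2


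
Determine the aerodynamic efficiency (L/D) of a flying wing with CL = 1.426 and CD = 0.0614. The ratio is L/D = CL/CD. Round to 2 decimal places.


Step 1: L/D = CL / CD = 1.426 / 0.0614
Step 2: L/D = 23.22

23.22


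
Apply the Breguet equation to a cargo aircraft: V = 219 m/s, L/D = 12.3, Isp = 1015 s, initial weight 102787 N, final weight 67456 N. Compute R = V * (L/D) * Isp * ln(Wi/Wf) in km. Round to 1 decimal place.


Step 1: Coefficient = V * (L/D) * Isp = 219 * 12.3 * 1015 = 2734105.5 m
Step 2: Wi/Wf = 102787 / 67456 = 1.523764
Step 3: ln(1.523764) = 0.421183
Step 4: R = 2734105.5 * 0.421183 = 1151559.7 m = 1151.6 km

1151.6


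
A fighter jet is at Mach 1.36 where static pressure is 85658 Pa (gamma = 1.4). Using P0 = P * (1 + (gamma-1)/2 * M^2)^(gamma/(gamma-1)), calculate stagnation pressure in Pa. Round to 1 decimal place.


Step 1: (gamma-1)/2 * M^2 = 0.2 * 1.8496 = 0.36992
Step 2: 1 + 0.36992 = 1.36992
Step 3: Exponent gamma/(gamma-1) = 3.5
Step 4: P0 = 85658 * 1.36992^3.5 = 257751.5 Pa

257751.5


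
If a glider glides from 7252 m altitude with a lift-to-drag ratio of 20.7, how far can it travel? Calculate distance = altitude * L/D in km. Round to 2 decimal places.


Step 1: Glide distance = altitude * L/D = 7252 * 20.7 = 150116.4 m
Step 2: Convert to km: 150116.4 / 1000 = 150.12 km

150.12


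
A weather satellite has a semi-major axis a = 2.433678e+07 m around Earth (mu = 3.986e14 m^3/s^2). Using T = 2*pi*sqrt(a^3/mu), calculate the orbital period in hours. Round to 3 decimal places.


Step 1: a^3 / mu = 1.441416e+22 / 3.986e14 = 3.616197e+07
Step 2: sqrt(3.616197e+07) = 6013.4822 s
Step 3: T = 2*pi * 6013.4822 = 37783.82 s
Step 4: T in hours = 37783.82 / 3600 = 10.496 hours

10.496


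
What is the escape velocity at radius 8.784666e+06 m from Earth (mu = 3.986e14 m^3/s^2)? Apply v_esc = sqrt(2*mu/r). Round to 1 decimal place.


Step 1: 2*mu/r = 2 * 3.986e14 / 8.784666e+06 = 90749039.2919
Step 2: v_esc = sqrt(90749039.2919) = 9526.2 m/s

9526.2


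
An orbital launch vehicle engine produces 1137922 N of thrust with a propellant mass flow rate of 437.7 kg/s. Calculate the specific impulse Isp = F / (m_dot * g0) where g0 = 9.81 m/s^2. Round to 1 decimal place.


Step 1: m_dot * g0 = 437.7 * 9.81 = 4293.84
Step 2: Isp = 1137922 / 4293.84 = 265.0 s

265.0


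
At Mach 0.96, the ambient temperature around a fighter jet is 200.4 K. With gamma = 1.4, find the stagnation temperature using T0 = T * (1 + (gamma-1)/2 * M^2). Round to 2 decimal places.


Step 1: (gamma-1)/2 = 0.2
Step 2: M^2 = 0.9216
Step 3: 1 + 0.2 * 0.9216 = 1.18432
Step 4: T0 = 200.4 * 1.18432 = 237.34 K

237.34


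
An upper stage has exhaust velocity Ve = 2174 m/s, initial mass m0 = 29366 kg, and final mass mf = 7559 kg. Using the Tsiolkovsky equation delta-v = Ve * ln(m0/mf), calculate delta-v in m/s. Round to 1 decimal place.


Step 1: Mass ratio m0/mf = 29366 / 7559 = 3.884905
Step 2: ln(3.884905) = 1.357099
Step 3: delta-v = 2174 * 1.357099 = 2950.3 m/s

2950.3


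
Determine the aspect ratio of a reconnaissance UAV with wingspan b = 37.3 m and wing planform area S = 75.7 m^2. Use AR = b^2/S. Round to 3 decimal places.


Step 1: b^2 = 37.3^2 = 1391.29
Step 2: AR = 1391.29 / 75.7 = 18.379

18.379


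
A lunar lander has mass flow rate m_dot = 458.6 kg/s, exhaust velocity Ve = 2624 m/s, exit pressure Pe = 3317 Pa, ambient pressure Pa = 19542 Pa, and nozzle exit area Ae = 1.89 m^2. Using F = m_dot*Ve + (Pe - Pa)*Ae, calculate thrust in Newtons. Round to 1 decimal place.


Step 1: Momentum thrust = m_dot * Ve = 458.6 * 2624 = 1203366.4 N
Step 2: Pressure thrust = (Pe - Pa) * Ae = (3317 - 19542) * 1.89 = -30665.25 N
Step 3: Total thrust F = 1203366.4 + -30665.25 = 1172701.2 N

1172701.2
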